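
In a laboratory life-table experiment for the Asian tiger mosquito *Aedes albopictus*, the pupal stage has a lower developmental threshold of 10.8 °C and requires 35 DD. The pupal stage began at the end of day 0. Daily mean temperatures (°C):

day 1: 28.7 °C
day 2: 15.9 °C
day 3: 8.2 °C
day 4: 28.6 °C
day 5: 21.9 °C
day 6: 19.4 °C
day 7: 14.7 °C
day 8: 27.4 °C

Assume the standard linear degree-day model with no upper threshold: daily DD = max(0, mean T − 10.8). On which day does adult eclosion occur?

Daily DD above 10.8 °C: 17.9, 5.1, 0.0, 17.8, 11.1, 8.6, 3.9, 16.6.
Cumulative: 17.9, 23.0, 23.0, 40.8, 51.9, 60.5, 64.4, 81.0.
The total first reaches 35 DD on day 4.

day 4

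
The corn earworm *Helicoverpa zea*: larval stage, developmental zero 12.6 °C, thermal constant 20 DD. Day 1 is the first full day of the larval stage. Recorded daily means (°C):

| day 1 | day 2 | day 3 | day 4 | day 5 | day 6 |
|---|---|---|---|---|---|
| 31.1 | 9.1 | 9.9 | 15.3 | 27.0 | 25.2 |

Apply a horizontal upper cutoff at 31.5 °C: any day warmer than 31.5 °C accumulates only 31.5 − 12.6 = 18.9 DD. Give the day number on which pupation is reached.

Daily DD above 12.6 °C (capped at 18.9): 18.5, 0.0, 0.0, 2.7, 14.4, 12.6.
Cumulative: 18.5, 18.5, 18.5, 21.2, 35.6, 48.2.
The total first reaches 20 DD on day 4.

day 4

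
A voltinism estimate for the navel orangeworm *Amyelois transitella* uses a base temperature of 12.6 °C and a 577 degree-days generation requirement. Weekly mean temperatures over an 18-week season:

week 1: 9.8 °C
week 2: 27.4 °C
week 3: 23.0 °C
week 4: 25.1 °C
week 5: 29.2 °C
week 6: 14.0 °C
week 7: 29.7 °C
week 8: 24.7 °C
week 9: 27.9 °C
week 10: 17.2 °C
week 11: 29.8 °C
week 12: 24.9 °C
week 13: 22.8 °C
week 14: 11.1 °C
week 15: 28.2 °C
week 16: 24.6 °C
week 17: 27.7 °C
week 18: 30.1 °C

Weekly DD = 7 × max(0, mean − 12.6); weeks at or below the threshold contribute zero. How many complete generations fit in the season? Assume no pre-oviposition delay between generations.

Weekly DD (7 × max(0, T̄ − 12.6)): 0.0, 103.6, 72.8, 87.5, 116.2, 9.8, 119.7, 84.7, 107.1, 32.2, 120.4, 86.1, 71.4, 0.0, 109.2, 84.0, 105.7, 122.5.
Season total = 1432.9 DD.
Complete generations = ⌊1432.9 / 577⌋ = 2.

2 generations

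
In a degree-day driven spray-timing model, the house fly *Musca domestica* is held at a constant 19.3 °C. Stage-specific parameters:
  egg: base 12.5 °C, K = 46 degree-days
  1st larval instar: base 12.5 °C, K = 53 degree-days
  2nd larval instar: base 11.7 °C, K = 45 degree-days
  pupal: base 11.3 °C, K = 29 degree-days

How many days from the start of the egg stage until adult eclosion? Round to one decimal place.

egg: 46 / (19.3 − 12.5) = 46 / 6.8 = 6.765 d.
1st larval instar: 53 / (19.3 − 12.5) = 53 / 6.8 = 7.794 d.
2nd larval instar: 45 / (19.3 − 11.7) = 45 / 7.6 = 5.921 d.
pupal: 29 / (19.3 − 11.3) = 29 / 8.0 = 3.625 d.
Sum = 24.105 ≈ 24.1 days.

24.1 days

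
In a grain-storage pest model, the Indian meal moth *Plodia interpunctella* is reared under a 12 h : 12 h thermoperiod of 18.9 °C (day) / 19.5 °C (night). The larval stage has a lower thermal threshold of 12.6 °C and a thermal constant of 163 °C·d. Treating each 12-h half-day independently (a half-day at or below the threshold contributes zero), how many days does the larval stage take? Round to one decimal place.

Day half: max(0, 18.9 − 12.6) × 0.5 = 6.3 × 0.5 = 3.15 DD.
Night half: max(0, 19.5 − 12.6) × 0.5 = 6.9 × 0.5 = 3.45 DD.
Per 24 h: 6.60 DD/day.
Duration = 163 / 6.60 = 24.697 ≈ 24.7 days.

24.7 days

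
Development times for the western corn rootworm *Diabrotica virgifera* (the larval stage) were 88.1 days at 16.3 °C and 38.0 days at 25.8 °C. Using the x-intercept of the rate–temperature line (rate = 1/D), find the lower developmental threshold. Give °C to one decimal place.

9.1 °C

Equal thermal constants: D₁(T₁ − T_b) = D₂(T₂ − T_b).
88.1·(16.3 − T_b) = 38.0·(25.8 − T_b)
T_b = (88.1·16.3 − 38.0·25.8) / (88.1 − 38.0) = 455.63 / 50.1 = 9.094 °C ≈ 9.1 °C.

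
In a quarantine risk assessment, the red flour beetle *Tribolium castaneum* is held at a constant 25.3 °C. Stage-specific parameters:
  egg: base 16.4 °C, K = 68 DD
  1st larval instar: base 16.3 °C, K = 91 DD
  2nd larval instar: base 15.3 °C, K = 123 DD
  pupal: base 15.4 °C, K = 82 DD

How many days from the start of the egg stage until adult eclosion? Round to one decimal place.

38.3 days

egg: 68 / (25.3 − 16.4) = 68 / 8.9 = 7.640 d.
1st larval instar: 91 / (25.3 − 16.3) = 91 / 9.0 = 10.111 d.
2nd larval instar: 123 / (25.3 − 15.3) = 123 / 10.0 = 12.300 d.
pupal: 82 / (25.3 − 15.4) = 82 / 9.9 = 8.283 d.
Sum = 38.334 ≈ 38.3 days.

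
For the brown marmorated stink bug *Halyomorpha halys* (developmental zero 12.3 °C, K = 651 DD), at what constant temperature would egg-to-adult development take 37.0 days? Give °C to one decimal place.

Required daily accumulation = 651 / 37.0 = 17.595 DD/day.
T = T_base + 17.595 = 12.3 + 17.595 = 29.895 ≈ 29.9 °C.

29.9 °C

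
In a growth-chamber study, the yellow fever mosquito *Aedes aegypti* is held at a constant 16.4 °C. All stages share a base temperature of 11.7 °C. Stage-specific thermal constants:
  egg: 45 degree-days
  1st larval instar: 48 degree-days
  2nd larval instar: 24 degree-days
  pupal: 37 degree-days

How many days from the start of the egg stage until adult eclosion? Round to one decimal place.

Daily accumulation at 16.4 °C = 16.4 − 11.7 = 4.7 DD/day.
Total K = 45 + 48 + 24 + 37 = 154 DD.
Total duration = 154 / 4.7 = 32.766 ≈ 32.8 days.

32.8 days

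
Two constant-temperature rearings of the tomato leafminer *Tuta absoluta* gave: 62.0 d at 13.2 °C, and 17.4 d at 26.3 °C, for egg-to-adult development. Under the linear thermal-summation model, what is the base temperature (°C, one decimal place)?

Under the model K = D·(T − T_b), so D₁·(T₁ − T_b) = D₂·(T₂ − T_b).
62.0·(13.2 − T_b) = 17.4·(26.3 − T_b)
T_b = (62.0·13.2 − 17.4·26.3) / (62.0 − 17.4) = 360.78 / 44.6 = 8.089 °C ≈ 8.1 °C.

8.1 °C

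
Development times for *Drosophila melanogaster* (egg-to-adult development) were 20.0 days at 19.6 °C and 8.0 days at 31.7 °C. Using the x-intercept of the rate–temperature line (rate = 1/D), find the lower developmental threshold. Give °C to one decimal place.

11.5 °C

Equal thermal constants: D₁(T₁ − T_b) = D₂(T₂ − T_b).
20.0·(19.6 − T_b) = 8.0·(31.7 − T_b)
T_b = (20.0·19.6 − 8.0·31.7) / (20.0 − 8.0) = 138.40 / 12.0 = 11.533 °C ≈ 11.5 °C.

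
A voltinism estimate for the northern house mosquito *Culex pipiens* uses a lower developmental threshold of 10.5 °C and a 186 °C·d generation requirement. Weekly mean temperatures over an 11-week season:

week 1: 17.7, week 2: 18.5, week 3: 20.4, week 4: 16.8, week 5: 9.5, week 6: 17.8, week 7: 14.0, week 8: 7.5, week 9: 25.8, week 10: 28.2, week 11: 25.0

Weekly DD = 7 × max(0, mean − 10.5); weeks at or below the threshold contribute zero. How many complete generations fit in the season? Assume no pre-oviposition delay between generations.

3 generations

Weekly DD (7 × max(0, T̄ − 10.5)): 50.4, 56.0, 69.3, 44.1, 0.0, 51.1, 24.5, 0.0, 107.1, 123.9, 101.5.
Season total = 627.9 DD.
Complete generations = ⌊627.9 / 186⌋ = 3.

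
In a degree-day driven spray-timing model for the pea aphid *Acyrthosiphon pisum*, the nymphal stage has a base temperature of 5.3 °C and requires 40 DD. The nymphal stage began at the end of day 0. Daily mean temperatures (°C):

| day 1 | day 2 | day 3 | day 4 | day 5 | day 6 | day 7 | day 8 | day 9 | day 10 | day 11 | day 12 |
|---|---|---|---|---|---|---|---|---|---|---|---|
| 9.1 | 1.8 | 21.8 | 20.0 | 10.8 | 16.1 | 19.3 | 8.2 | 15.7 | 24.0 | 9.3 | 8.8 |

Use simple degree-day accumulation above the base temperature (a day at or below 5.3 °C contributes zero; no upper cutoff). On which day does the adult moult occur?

Daily DD above 5.3 °C: 3.8, 0.0, 16.5, 14.7, 5.5, 10.8, 14.0, 2.9, 10.4, 18.7, 4.0, 3.5.
Cumulative: 3.8, 3.8, 20.3, 35.0, 40.5, 51.3, 65.3, 68.2, 78.6, 97.3, 101.3, 104.8.
The total first reaches 40 DD on day 5.

day 5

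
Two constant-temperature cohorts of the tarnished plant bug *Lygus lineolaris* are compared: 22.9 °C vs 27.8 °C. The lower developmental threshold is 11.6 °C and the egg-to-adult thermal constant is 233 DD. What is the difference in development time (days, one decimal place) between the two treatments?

At 22.9 °C: 233 / (22.9 − 11.6) = 233 / 11.3 = 20.619 d.
At 27.8 °C: 233 / (27.8 − 11.6) = 233 / 16.2 = 14.383 d.
Difference = |20.619 − 14.383| = 6.237 ≈ 6.2 days.

6.2 days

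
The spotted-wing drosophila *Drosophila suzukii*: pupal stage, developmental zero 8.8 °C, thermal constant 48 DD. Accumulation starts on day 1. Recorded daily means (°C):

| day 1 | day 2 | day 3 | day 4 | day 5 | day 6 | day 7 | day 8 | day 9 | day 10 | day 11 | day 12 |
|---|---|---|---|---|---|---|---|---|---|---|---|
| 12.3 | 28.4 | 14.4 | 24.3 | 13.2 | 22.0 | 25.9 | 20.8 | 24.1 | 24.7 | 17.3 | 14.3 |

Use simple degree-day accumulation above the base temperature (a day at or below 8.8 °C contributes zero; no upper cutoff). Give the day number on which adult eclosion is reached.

day 5

Daily DD above 8.8 °C: 3.5, 19.6, 5.6, 15.5, 4.4, 13.2, 17.1, 12.0, 15.3, 15.9, 8.5, 5.5.
Cumulative: 3.5, 23.1, 28.7, 44.2, 48.6, 61.8, 78.9, 90.9, 106.2, 122.1, 130.6, 136.1.
The total first reaches 48 DD on day 5.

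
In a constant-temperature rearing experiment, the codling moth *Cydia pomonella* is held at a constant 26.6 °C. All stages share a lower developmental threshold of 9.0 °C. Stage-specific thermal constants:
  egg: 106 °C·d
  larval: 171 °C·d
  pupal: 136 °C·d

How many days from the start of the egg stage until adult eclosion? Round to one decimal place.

23.5 days

Daily accumulation at 26.6 °C = 26.6 − 9.0 = 17.6 DD/day.
Total K = 106 + 171 + 136 = 413 DD.
Total duration = 413 / 17.6 = 23.466 ≈ 23.5 days.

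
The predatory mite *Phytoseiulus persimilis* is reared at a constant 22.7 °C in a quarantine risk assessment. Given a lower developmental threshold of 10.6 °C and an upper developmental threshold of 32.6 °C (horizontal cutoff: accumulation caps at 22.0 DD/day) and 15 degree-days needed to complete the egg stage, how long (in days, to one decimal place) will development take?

1.2 days

Daily accumulation = 22.7 − 10.6 = 12.1 DD/day.
Duration = 15 / 12.1 = 1.240 ≈ 1.2 days.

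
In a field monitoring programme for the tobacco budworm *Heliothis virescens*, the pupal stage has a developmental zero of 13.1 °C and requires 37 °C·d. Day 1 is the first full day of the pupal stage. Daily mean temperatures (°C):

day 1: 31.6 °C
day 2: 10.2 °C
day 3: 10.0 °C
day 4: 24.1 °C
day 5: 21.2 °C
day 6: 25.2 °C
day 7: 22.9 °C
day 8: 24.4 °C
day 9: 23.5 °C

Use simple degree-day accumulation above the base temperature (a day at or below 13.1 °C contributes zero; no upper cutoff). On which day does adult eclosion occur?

day 5

Daily DD above 13.1 °C: 18.5, 0.0, 0.0, 11.0, 8.1, 12.1, 9.8, 11.3, 10.4.
Cumulative: 18.5, 18.5, 18.5, 29.5, 37.6, 49.7, 59.5, 70.8, 81.2.
The total first reaches 37 DD on day 5.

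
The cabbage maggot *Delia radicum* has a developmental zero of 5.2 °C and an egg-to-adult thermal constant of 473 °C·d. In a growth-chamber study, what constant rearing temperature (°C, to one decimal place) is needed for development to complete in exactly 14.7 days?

Required daily accumulation = 473 / 14.7 = 32.177 DD/day.
T = T_base + 32.177 = 5.2 + 32.177 = 37.377 ≈ 37.4 °C.

37.4 °C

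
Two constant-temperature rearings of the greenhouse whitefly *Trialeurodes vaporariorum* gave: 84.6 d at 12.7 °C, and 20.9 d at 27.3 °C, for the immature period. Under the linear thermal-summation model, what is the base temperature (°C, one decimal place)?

Linear rate model ⇒ the product D·(T − T_b) is constant across temperatures.
84.6·(12.7 − T_b) = 20.9·(27.3 − T_b)
T_b = (84.6·12.7 − 20.9·27.3) / (84.6 − 20.9) = 503.85 / 63.7 = 7.910 °C ≈ 7.9 °C.

7.9 °C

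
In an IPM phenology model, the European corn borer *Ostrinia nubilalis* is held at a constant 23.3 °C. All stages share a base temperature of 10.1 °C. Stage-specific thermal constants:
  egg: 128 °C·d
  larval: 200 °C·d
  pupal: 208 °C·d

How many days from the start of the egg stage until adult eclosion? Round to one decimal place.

40.6 days

Daily accumulation at 23.3 °C = 23.3 − 10.1 = 13.2 DD/day.
Total K = 128 + 200 + 208 = 536 DD.
Total duration = 536 / 13.2 = 40.606 ≈ 40.6 days.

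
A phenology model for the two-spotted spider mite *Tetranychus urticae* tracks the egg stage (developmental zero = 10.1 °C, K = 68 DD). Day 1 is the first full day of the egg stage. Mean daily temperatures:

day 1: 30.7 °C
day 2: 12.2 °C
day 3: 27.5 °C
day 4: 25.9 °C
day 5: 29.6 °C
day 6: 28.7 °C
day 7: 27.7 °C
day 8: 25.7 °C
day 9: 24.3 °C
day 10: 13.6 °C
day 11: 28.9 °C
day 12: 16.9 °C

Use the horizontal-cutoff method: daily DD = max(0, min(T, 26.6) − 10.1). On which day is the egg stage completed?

day 6

Daily DD above 10.1 °C (capped at 16.5): 16.5, 2.1, 16.5, 15.8, 16.5, 16.5, 16.5, 15.6, 14.2, 3.5, 16.5, 6.8.
Cumulative: 16.5, 18.6, 35.1, 50.9, 67.4, 83.9, 100.4, 116.0, 130.2, 133.7, 150.2, 157.0.
The total first reaches 68 DD on day 6.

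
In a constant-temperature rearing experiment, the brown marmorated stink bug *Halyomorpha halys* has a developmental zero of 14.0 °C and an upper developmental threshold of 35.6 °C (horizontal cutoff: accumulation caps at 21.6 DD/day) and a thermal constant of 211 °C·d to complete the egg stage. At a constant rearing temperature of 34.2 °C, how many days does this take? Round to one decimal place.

10.4 days

Daily accumulation = 34.2 − 14.0 = 20.2 DD/day.
Duration = 211 / 20.2 = 10.446 ≈ 10.4 days.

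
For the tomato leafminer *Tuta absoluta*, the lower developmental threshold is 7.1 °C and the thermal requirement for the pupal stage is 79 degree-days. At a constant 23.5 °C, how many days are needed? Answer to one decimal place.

4.8 days

Daily accumulation = 23.5 − 7.1 = 16.4 DD/day.
Duration = 79 / 16.4 = 4.817 ≈ 4.8 days.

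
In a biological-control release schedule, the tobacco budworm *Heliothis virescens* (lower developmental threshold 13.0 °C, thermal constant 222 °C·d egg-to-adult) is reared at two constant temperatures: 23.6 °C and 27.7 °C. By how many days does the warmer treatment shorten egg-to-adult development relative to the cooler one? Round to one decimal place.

5.8 days

At 23.6 °C: 222 / (23.6 − 13.0) = 222 / 10.6 = 20.943 d.
At 27.7 °C: 222 / (27.7 − 13.0) = 222 / 14.7 = 15.102 d.
Difference = |20.943 − 15.102| = 5.841 ≈ 5.8 days.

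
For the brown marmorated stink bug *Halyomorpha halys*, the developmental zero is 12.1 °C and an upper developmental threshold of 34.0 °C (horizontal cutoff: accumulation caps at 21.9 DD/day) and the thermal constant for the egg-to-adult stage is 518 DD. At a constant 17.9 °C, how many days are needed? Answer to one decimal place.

89.3 days

Daily accumulation = 17.9 − 12.1 = 5.8 DD/day.
Duration = 518 / 5.8 = 89.310 ≈ 89.3 days.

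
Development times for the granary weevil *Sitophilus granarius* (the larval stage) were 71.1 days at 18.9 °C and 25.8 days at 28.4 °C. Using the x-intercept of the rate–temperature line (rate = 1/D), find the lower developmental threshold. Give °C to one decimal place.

Equal thermal constants: D₁(T₁ − T_b) = D₂(T₂ − T_b).
71.1·(18.9 − T_b) = 25.8·(28.4 − T_b)
T_b = (71.1·18.9 − 25.8·28.4) / (71.1 − 25.8) = 611.07 / 45.3 = 13.489 °C ≈ 13.5 °C.

13.5 °C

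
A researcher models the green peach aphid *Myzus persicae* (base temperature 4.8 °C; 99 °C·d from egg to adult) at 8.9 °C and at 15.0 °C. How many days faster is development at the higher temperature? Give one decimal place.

14.4 days

At 8.9 °C: 99 / (8.9 − 4.8) = 99 / 4.1 = 24.146 d.
At 15.0 °C: 99 / (15.0 − 4.8) = 99 / 10.2 = 9.706 d.
Difference = |24.146 − 9.706| = 14.440 ≈ 14.4 days.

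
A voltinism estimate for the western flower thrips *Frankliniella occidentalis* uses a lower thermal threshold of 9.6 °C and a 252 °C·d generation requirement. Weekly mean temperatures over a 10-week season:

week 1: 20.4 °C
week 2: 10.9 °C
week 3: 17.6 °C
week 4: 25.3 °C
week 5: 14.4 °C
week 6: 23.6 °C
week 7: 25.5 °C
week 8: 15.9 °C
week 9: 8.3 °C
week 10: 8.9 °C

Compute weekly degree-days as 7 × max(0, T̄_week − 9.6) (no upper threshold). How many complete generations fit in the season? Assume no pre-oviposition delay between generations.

2 generations

Weekly DD (7 × max(0, T̄ − 9.6)): 75.6, 9.1, 56.0, 109.9, 33.6, 98.0, 111.3, 44.1, 0.0, 0.0.
Season total = 537.6 DD.
Complete generations = ⌊537.6 / 252⌋ = 2.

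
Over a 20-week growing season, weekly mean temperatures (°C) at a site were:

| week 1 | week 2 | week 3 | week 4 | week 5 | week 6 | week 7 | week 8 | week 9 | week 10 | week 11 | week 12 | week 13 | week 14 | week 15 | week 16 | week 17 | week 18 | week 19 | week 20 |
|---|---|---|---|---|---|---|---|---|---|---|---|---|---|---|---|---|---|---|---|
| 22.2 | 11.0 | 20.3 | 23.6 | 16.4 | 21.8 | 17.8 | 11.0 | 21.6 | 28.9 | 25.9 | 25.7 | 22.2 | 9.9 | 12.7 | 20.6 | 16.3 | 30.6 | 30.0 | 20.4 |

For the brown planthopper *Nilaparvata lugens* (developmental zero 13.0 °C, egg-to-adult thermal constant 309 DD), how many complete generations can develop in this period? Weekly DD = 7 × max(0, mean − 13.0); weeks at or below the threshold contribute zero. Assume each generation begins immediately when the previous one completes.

Weekly DD (7 × max(0, T̄ − 13.0)): 64.4, 0.0, 51.1, 74.2, 23.8, 61.6, 33.6, 0.0, 60.2, 111.3, 90.3, 88.9, 64.4, 0.0, 0.0, 53.2, 23.1, 123.2, 119.0, 51.8.
Season total = 1094.1 DD.
Complete generations = ⌊1094.1 / 309⌋ = 3.

3 generations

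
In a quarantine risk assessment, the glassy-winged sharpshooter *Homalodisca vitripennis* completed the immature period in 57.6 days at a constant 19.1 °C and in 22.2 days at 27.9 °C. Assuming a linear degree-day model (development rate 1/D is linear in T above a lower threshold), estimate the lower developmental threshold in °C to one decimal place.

Linear rate model ⇒ the product D·(T − T_b) is constant across temperatures.
57.6·(19.1 − T_b) = 22.2·(27.9 − T_b)
T_b = (57.6·19.1 − 22.2·27.9) / (57.6 − 22.2) = 480.78 / 35.4 = 13.581 °C ≈ 13.6 °C.

13.6 °C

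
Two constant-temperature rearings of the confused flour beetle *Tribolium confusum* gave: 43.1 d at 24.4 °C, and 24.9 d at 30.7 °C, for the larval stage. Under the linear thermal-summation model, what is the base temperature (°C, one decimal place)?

Linear rate model ⇒ the product D·(T − T_b) is constant across temperatures.
43.1·(24.4 − T_b) = 24.9·(30.7 − T_b)
T_b = (43.1·24.4 − 24.9·30.7) / (43.1 − 24.9) = 287.21 / 18.2 = 15.781 °C ≈ 15.8 °C.

15.8 °C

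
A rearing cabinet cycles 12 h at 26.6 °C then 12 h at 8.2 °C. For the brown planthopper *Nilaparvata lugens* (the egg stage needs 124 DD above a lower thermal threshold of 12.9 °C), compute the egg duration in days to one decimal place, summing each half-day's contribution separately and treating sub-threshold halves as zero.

Day half: max(0, 26.6 − 12.9) × 0.5 = 13.7 × 0.5 = 6.85 DD.
Night half: max(0, 8.2 − 12.9) × 0.5 = 0.0 × 0.5 = 0.00 DD.
Per 24 h: 6.85 DD/day.
Duration = 124 / 6.85 = 18.102 ≈ 18.1 days.

18.1 days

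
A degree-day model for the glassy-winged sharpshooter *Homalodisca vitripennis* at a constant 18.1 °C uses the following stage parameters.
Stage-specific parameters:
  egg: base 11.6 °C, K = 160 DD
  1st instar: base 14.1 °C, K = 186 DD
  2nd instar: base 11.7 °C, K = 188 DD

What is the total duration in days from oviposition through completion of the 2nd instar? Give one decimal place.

100.5 days

egg: 160 / (18.1 − 11.6) = 160 / 6.5 = 24.615 d.
1st instar: 186 / (18.1 − 14.1) = 186 / 4.0 = 46.500 d.
2nd instar: 188 / (18.1 − 11.7) = 188 / 6.4 = 29.375 d.
Sum = 100.490 ≈ 100.5 days.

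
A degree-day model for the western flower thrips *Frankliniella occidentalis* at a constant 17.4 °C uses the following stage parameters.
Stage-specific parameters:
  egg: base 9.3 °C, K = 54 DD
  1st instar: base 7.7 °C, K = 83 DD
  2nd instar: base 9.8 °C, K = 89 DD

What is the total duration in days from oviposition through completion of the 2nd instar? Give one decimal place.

egg: 54 / (17.4 − 9.3) = 54 / 8.1 = 6.667 d.
1st instar: 83 / (17.4 − 7.7) = 83 / 9.7 = 8.557 d.
2nd instar: 89 / (17.4 − 9.8) = 89 / 7.6 = 11.711 d.
Sum = 26.934 ≈ 26.9 days.

26.9 days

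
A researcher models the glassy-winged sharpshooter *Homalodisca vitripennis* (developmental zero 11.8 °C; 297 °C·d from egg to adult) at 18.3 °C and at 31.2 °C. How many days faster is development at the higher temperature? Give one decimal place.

At 18.3 °C: 297 / (18.3 − 11.8) = 297 / 6.5 = 45.692 d.
At 31.2 °C: 297 / (31.2 − 11.8) = 297 / 19.4 = 15.309 d.
Difference = |45.692 − 15.309| = 30.383 ≈ 30.4 days.

30.4 days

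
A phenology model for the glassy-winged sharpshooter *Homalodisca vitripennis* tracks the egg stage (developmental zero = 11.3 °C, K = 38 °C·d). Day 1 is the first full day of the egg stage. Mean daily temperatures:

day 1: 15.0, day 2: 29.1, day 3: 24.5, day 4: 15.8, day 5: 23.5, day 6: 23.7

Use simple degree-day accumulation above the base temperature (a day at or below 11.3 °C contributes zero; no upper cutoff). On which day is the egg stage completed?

day 4

Daily DD above 11.3 °C: 3.7, 17.8, 13.2, 4.5, 12.2, 12.4.
Cumulative: 3.7, 21.5, 34.7, 39.2, 51.4, 63.8.
The total first reaches 38 DD on day 4.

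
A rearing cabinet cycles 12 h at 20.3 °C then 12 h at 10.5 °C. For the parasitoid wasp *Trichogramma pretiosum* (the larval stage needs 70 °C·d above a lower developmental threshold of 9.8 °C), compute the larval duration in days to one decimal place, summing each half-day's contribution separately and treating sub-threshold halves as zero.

Day half: max(0, 20.3 − 9.8) × 0.5 = 10.5 × 0.5 = 5.25 DD.
Night half: max(0, 10.5 − 9.8) × 0.5 = 0.7 × 0.5 = 0.35 DD.
Per 24 h: 5.60 DD/day.
Duration = 70 / 5.60 = 12.500 ≈ 12.5 days.

12.5 days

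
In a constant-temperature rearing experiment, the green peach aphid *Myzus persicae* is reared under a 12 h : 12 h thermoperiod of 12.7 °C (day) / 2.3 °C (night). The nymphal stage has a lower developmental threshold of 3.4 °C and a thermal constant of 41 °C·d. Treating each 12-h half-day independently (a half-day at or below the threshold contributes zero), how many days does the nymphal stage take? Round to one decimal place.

Day half: max(0, 12.7 − 3.4) × 0.5 = 9.3 × 0.5 = 4.65 DD.
Night half: max(0, 2.3 − 3.4) × 0.5 = 0.0 × 0.5 = 0.00 DD.
Per 24 h: 4.65 DD/day.
Duration = 41 / 4.65 = 8.817 ≈ 8.8 days.

8.8 days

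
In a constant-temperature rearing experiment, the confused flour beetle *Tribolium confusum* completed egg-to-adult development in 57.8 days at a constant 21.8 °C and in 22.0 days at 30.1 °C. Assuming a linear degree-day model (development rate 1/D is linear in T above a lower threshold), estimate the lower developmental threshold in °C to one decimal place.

16.7 °C

Linear rate model ⇒ the product D·(T − T_b) is constant across temperatures.
57.8·(21.8 − T_b) = 22.0·(30.1 − T_b)
T_b = (57.8·21.8 − 22.0·30.1) / (57.8 − 22.0) = 597.84 / 35.8 = 16.699 °C ≈ 16.7 °C.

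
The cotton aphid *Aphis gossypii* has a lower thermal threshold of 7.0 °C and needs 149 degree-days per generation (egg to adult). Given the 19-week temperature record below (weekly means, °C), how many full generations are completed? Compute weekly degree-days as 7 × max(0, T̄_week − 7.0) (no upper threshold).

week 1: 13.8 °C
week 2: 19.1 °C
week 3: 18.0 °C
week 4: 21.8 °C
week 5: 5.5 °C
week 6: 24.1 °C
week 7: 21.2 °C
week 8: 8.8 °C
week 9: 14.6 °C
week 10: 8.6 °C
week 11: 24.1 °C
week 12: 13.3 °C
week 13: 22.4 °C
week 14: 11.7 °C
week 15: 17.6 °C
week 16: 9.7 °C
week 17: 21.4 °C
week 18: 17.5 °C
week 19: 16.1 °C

8 generations

Weekly DD (7 × max(0, T̄ − 7.0)): 47.6, 84.7, 77.0, 103.6, 0.0, 119.7, 99.4, 12.6, 53.2, 11.2, 119.7, 44.1, 107.8, 32.9, 74.2, 18.9, 100.8, 73.5, 63.7.
Season total = 1244.6 DD.
Complete generations = ⌊1244.6 / 149⌋ = 8.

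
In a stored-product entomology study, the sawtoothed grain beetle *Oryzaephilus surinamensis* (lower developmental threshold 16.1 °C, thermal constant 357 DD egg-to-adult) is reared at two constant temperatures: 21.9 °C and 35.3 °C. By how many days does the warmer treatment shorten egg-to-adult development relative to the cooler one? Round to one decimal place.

At 21.9 °C: 357 / (21.9 − 16.1) = 357 / 5.8 = 61.552 d.
At 35.3 °C: 357 / (35.3 − 16.1) = 357 / 19.2 = 18.594 d.
Difference = |61.552 − 18.594| = 42.958 ≈ 43.0 days.

43.0 days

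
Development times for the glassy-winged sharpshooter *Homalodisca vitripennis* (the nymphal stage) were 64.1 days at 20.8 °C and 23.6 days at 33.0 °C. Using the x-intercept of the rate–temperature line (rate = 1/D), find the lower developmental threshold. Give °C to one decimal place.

13.7 °C

Linear rate model ⇒ the product D·(T − T_b) is constant across temperatures.
64.1·(20.8 − T_b) = 23.6·(33.0 − T_b)
T_b = (64.1·20.8 − 23.6·33.0) / (64.1 − 23.6) = 554.48 / 40.5 = 13.691 °C ≈ 13.7 °C.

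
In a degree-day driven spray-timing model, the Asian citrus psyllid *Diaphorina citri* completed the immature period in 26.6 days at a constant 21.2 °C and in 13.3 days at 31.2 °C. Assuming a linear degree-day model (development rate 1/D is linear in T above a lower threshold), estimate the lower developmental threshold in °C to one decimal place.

11.2 °C

Linear rate model ⇒ the product D·(T − T_b) is constant across temperatures.
26.6·(21.2 − T_b) = 13.3·(31.2 − T_b)
T_b = (26.6·21.2 − 13.3·31.2) / (26.6 − 13.3) = 148.96 / 13.3 = 11.200 °C ≈ 11.2 °C.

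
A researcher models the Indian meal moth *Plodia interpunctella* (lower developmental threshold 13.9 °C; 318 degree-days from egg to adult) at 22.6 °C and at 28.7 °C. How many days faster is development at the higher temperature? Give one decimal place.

15.1 days

At 22.6 °C: 318 / (22.6 − 13.9) = 318 / 8.7 = 36.552 d.
At 28.7 °C: 318 / (28.7 − 13.9) = 318 / 14.8 = 21.486 d.
Difference = |36.552 − 21.486| = 15.065 ≈ 15.1 days.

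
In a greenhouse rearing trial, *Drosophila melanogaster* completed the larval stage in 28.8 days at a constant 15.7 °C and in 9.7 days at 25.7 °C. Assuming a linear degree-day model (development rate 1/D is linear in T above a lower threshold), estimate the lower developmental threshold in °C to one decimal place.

Equal thermal constants: D₁(T₁ − T_b) = D₂(T₂ − T_b).
28.8·(15.7 − T_b) = 9.7·(25.7 − T_b)
T_b = (28.8·15.7 − 9.7·25.7) / (28.8 − 9.7) = 202.87 / 19.1 = 10.621 °C ≈ 10.6 °C.

10.6 °C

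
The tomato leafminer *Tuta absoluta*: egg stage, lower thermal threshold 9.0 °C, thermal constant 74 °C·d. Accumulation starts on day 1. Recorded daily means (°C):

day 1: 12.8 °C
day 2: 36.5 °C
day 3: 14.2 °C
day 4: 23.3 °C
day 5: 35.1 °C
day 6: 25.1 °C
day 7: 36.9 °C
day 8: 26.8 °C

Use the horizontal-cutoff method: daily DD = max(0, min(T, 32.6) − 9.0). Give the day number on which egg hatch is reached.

day 6

Daily DD above 9.0 °C (capped at 23.6): 3.8, 23.6, 5.2, 14.3, 23.6, 16.1, 23.6, 17.8.
Cumulative: 3.8, 27.4, 32.6, 46.9, 70.5, 86.6, 110.2, 128.0.
The total first reaches 74 DD on day 6.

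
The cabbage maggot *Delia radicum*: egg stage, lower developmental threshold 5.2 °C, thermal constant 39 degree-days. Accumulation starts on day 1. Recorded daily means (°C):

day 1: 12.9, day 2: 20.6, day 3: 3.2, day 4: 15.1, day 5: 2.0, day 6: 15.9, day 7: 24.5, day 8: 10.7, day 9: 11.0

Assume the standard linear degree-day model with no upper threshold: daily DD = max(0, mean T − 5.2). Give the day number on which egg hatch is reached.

Daily DD above 5.2 °C: 7.7, 15.4, 0.0, 9.9, 0.0, 10.7, 19.3, 5.5, 5.8.
Cumulative: 7.7, 23.1, 23.1, 33.0, 33.0, 43.7, 63.0, 68.5, 74.3.
The total first reaches 39 DD on day 6.

day 6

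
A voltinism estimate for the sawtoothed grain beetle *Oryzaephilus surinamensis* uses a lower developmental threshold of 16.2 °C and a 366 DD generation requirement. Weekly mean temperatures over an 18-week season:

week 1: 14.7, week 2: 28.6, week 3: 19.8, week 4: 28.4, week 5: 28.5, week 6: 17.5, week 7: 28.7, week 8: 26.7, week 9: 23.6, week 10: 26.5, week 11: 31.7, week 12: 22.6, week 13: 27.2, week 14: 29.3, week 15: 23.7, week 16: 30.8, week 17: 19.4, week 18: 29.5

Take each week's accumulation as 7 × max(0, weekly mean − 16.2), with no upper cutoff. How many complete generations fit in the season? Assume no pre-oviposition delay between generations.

Weekly DD (7 × max(0, T̄ − 16.2)): 0.0, 86.8, 25.2, 85.4, 86.1, 9.1, 87.5, 73.5, 51.8, 72.1, 108.5, 44.8, 77.0, 91.7, 52.5, 102.2, 22.4, 93.1.
Season total = 1169.7 DD.
Complete generations = ⌊1169.7 / 366⌋ = 3.

3 generations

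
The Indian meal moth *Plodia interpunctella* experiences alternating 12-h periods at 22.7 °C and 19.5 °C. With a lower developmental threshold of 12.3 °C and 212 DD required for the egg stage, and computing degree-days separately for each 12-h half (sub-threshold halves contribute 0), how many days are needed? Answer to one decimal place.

24.1 days

Day half: max(0, 22.7 − 12.3) × 0.5 = 10.4 × 0.5 = 5.20 DD.
Night half: max(0, 19.5 − 12.3) × 0.5 = 7.2 × 0.5 = 3.60 DD.
Per 24 h: 8.80 DD/day.
Duration = 212 / 8.80 = 24.091 ≈ 24.1 days.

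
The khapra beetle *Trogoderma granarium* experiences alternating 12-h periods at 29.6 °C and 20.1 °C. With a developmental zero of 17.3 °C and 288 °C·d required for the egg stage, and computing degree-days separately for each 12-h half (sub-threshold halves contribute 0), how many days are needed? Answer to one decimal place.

38.1 days

Day half: max(0, 29.6 − 17.3) × 0.5 = 12.3 × 0.5 = 6.15 DD.
Night half: max(0, 20.1 − 17.3) × 0.5 = 2.8 × 0.5 = 1.40 DD.
Per 24 h: 7.55 DD/day.
Duration = 288 / 7.55 = 38.146 ≈ 38.1 days.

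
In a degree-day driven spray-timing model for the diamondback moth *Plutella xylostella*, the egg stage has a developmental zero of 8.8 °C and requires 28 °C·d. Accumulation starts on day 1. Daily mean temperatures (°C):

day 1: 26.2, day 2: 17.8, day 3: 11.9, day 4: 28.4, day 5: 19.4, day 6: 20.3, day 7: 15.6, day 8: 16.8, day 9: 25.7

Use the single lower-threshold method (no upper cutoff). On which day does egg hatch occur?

Daily DD above 8.8 °C: 17.4, 9.0, 3.1, 19.6, 10.6, 11.5, 6.8, 8.0, 16.9.
Cumulative: 17.4, 26.4, 29.5, 49.1, 59.7, 71.2, 78.0, 86.0, 102.9.
The total first reaches 28 DD on day 3.

day 3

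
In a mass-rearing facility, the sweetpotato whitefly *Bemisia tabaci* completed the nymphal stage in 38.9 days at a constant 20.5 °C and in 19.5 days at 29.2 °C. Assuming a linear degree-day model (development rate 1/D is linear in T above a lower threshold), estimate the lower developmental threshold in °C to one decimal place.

Equal thermal constants: D₁(T₁ − T_b) = D₂(T₂ − T_b).
38.9·(20.5 − T_b) = 19.5·(29.2 − T_b)
T_b = (38.9·20.5 − 19.5·29.2) / (38.9 − 19.5) = 228.05 / 19.4 = 11.755 °C ≈ 11.8 °C.

11.8 °C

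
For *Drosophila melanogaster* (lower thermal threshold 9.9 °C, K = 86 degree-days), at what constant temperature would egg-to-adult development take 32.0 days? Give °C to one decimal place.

Required daily accumulation = 86 / 32.0 = 2.688 DD/day.
T = T_base + 2.688 = 9.9 + 2.688 = 12.588 ≈ 12.6 °C.

12.6 °C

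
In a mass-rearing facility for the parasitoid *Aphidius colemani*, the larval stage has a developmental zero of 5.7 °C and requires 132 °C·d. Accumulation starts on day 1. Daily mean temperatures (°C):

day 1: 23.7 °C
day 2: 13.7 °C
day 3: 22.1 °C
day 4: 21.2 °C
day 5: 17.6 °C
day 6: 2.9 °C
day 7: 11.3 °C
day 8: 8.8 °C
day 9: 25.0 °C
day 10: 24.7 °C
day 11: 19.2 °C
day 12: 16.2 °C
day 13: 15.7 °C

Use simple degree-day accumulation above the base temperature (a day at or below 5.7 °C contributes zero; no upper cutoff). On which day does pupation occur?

day 12

Daily DD above 5.7 °C: 18.0, 8.0, 16.4, 15.5, 11.9, 0.0, 5.6, 3.1, 19.3, 19.0, 13.5, 10.5, 10.0.
Cumulative: 18.0, 26.0, 42.4, 57.9, 69.8, 69.8, 75.4, 78.5, 97.8, 116.8, 130.3, 140.8, 150.8.
The total first reaches 132 DD on day 12.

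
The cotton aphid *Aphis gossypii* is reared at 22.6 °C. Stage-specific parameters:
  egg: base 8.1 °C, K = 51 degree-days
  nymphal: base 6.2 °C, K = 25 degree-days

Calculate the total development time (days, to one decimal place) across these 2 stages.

egg: 51 / (22.6 − 8.1) = 51 / 14.5 = 3.517 d.
nymphal: 25 / (22.6 − 6.2) = 25 / 16.4 = 1.524 d.
Sum = 5.042 ≈ 5.0 days.

5.0 days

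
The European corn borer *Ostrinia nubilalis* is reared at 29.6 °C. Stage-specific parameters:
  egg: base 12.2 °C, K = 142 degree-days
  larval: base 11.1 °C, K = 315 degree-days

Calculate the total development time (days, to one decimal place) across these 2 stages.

25.2 days

egg: 142 / (29.6 − 12.2) = 142 / 17.4 = 8.161 d.
larval: 315 / (29.6 − 11.1) = 315 / 18.5 = 17.027 d.
Sum = 25.188 ≈ 25.2 days.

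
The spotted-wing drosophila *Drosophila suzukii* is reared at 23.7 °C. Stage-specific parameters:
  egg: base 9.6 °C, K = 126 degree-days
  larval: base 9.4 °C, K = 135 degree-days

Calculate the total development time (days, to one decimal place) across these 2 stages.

18.4 days

egg: 126 / (23.7 − 9.6) = 126 / 14.1 = 8.936 d.
larval: 135 / (23.7 − 9.4) = 135 / 14.3 = 9.441 d.
Sum = 18.377 ≈ 18.4 days.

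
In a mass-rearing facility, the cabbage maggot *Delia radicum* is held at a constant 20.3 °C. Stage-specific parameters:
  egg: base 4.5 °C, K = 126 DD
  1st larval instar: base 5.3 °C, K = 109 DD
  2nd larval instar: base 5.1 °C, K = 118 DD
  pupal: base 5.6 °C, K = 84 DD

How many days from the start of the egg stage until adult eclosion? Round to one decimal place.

egg: 126 / (20.3 − 4.5) = 126 / 15.8 = 7.975 d.
1st larval instar: 109 / (20.3 − 5.3) = 109 / 15.0 = 7.267 d.
2nd larval instar: 118 / (20.3 − 5.1) = 118 / 15.2 = 7.763 d.
pupal: 84 / (20.3 − 5.6) = 84 / 14.7 = 5.714 d.
Sum = 28.719 ≈ 28.7 days.

28.7 days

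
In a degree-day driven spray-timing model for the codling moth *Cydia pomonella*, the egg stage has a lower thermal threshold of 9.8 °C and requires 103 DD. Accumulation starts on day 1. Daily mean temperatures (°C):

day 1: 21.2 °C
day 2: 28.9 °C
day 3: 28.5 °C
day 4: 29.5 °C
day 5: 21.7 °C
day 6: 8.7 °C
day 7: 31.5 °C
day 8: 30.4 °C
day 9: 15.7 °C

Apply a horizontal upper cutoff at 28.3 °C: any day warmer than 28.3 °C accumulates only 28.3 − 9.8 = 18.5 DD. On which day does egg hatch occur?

day 8

Daily DD above 9.8 °C (capped at 18.5): 11.4, 18.5, 18.5, 18.5, 11.9, 0.0, 18.5, 18.5, 5.9.
Cumulative: 11.4, 29.9, 48.4, 66.9, 78.8, 78.8, 97.3, 115.8, 121.7.
The total first reaches 103 DD on day 8.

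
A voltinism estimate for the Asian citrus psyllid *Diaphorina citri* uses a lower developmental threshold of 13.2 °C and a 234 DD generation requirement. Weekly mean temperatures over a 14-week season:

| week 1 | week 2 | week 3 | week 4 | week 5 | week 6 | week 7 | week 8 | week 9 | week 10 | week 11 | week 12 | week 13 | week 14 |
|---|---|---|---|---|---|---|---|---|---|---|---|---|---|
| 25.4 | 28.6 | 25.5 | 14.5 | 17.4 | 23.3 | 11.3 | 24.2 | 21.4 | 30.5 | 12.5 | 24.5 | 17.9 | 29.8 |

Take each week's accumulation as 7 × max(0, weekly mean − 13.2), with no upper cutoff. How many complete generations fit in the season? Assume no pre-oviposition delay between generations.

Weekly DD (7 × max(0, T̄ − 13.2)): 85.4, 107.8, 86.1, 9.1, 29.4, 70.7, 0.0, 77.0, 57.4, 121.1, 0.0, 79.1, 32.9, 116.2.
Season total = 872.2 DD.
Complete generations = ⌊872.2 / 234⌋ = 3.

3 generations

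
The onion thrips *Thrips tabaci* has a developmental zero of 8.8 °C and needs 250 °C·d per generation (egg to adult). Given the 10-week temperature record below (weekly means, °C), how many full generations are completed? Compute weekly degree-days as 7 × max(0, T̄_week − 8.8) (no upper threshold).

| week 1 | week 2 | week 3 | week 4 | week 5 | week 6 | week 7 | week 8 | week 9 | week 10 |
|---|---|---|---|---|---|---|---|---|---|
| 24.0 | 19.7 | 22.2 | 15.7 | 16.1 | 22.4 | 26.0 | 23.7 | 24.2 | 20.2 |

Weekly DD (7 × max(0, T̄ − 8.8)): 106.4, 76.3, 93.8, 48.3, 51.1, 95.2, 120.4, 104.3, 107.8, 79.8.
Season total = 883.4 DD.
Complete generations = ⌊883.4 / 250⌋ = 3.

3 generations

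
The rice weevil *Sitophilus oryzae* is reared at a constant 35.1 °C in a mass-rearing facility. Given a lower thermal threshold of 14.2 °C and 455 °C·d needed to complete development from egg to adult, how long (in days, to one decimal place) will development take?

Daily accumulation = 35.1 − 14.2 = 20.9 DD/day.
Duration = 455 / 20.9 = 21.770 ≈ 21.8 days.

21.8 days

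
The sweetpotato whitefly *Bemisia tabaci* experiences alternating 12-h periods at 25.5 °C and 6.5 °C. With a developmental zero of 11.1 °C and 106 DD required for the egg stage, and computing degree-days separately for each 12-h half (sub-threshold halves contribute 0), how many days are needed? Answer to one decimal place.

Day half: max(0, 25.5 − 11.1) × 0.5 = 14.4 × 0.5 = 7.20 DD.
Night half: max(0, 6.5 − 11.1) × 0.5 = 0.0 × 0.5 = 0.00 DD.
Per 24 h: 7.20 DD/day.
Duration = 106 / 7.20 = 14.722 ≈ 14.7 days.

14.7 days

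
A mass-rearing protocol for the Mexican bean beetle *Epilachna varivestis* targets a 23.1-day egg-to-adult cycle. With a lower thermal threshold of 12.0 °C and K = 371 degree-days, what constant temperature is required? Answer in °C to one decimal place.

Required daily accumulation = 371 / 23.1 = 16.061 DD/day.
T = T_base + 16.061 = 12.0 + 16.061 = 28.061 ≈ 28.1 °C.

28.1 °C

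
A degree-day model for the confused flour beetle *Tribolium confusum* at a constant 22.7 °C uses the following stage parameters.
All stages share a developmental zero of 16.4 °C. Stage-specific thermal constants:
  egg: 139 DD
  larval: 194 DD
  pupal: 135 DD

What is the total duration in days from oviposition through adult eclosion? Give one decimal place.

Daily accumulation at 22.7 °C = 22.7 − 16.4 = 6.3 DD/day.
Total K = 139 + 194 + 135 = 468 DD.
Total duration = 468 / 6.3 = 74.286 ≈ 74.3 days.

74.3 days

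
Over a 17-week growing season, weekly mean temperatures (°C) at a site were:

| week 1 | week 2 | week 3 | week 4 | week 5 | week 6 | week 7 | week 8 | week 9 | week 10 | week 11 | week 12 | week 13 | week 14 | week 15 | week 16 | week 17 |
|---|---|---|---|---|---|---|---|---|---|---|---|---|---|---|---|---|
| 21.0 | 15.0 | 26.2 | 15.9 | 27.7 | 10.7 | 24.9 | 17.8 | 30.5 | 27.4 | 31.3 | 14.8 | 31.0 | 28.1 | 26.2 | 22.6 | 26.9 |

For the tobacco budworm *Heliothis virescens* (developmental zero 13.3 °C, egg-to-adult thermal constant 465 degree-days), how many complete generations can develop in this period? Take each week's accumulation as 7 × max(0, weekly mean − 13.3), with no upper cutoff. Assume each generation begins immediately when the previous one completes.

Weekly DD (7 × max(0, T̄ − 13.3)): 53.9, 11.9, 90.3, 18.2, 100.8, 0.0, 81.2, 31.5, 120.4, 98.7, 126.0, 10.5, 123.9, 103.6, 90.3, 65.1, 95.2.
Season total = 1221.5 DD.
Complete generations = ⌊1221.5 / 465⌋ = 2.

2 generations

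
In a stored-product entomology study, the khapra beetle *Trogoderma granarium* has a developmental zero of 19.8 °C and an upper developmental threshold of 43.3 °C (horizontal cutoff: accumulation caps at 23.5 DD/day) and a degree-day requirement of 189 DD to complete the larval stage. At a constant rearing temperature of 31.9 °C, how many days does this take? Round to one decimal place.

15.6 days

Daily accumulation = 31.9 − 19.8 = 12.1 DD/day.
Duration = 189 / 12.1 = 15.620 ≈ 15.6 days.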